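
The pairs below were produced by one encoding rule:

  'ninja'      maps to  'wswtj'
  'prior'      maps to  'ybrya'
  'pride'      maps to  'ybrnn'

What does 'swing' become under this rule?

Shifts by position in ninja: pos 0: n→w (+9), pos 1: i→s (+10), pos 2: n→w (+9), pos 3: j→t (+10) — repeating every 2. It's a Vigenère-style cipher with numeric key [9,10]: position i shifts by key[i mod 2].
On swing: s+9=b, w+10=g, i+9=r, n+10=x, g+9=p.

bgrxp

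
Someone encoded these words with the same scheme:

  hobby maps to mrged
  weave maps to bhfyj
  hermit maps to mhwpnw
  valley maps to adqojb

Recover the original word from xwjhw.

Shifts by position in hobby: pos 0: h→m (+5), pos 1: o→r (+3), pos 2: b→g (+5), pos 3: b→e (+3) — repeating every 2. A repeating key of period 2 is used — shifts +5, +3 over and over.
Reversing it on xwjhw: x−5=s, w−3=t, j−5=e, h−3=e, w−5=r.

steer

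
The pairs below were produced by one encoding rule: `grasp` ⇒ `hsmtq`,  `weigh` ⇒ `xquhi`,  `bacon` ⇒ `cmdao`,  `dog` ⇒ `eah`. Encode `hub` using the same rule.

The shift depends on letter class: consonant g→h is +1, but vowel a→m is +12. Vowels shift forward by 12 and consonants shift forward by 1.
On hub: h(cons)+1=i, u(vowel)+12=g, b(cons)+1=c.

igc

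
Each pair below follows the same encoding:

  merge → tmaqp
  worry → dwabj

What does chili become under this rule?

jprvt

In merge: m→t is +7, e→m is +8, r→a is +9, g→q is +10 — the shift increases by 1 each position. The shift increases by 1 at each position, starting from +7: 7, 8, 9, ….
On chili: c+7=j, h+8=p, i+9=r, l+10=v, i+11=t.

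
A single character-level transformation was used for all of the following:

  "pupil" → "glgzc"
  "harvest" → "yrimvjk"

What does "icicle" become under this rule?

Compare letters: p→g is +17, u→l is +17, p→g is +17 — a constant shift. Every letter moves 17 places later in the alphabet, wrapping around z→a.
Applying it to icicle: i+17=z, c+17=t, i+17=z, c+17=t, l+17=c, e+17=v.

ztztcv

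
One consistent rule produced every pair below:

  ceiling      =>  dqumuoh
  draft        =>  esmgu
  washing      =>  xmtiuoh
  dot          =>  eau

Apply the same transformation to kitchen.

luudiqo

The shift depends on letter class: consonant c→d is +1, but vowel e→q is +12. Two shifts are in play — +12 for a/e/i/o/u, +1 for every other letter.
On kitchen: k(cons)+1=l, i(vowel)+12=u, t(cons)+1=u, c(cons)+1=d, h(cons)+1=i, e(vowel)+12=q, n(cons)+1=o.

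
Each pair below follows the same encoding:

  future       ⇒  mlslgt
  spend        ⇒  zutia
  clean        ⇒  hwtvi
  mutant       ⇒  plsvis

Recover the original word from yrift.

f(5)→m(12) and u(20)→l(11) fit y≡19x+21 (mod 26); the inverse of 19 mod 26 is 11. Each letter's alphabet position (a=0..z=25) is mapped through 19·x+21 mod 26 — an affine cipher.
Undoing it on yrift: y(24)→11·(24−21)≡7=h; r(17)→11·(17−21)≡8=i; i(8)→11·(8−21)≡13=n; f(5)→11·(5−21)≡6=g; t(19)→11·(19−21)≡4=e (all mod 26).

hinge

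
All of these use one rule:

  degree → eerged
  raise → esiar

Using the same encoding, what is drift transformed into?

The word is simply reversed.
Applying it to drift: reverse → tfird.

tfird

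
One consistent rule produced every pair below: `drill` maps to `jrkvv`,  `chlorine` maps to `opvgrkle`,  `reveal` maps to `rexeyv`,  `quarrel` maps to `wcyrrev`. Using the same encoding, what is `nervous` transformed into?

Each letter's alphabet position (a=0..z=25) is mapped through 21·x+24 mod 26 — an affine cipher.
On nervous: n(13)→21·13+24≡11=l; e(4)→21·4+24≡4=e; r(17)→21·17+24≡17=r; v(21)→21·21+24≡23=x; o(14)→21·14+24≡6=g; u(20)→21·20+24≡2=c; s(18)→21·18+24≡12=m (all mod 26).

lerxgcm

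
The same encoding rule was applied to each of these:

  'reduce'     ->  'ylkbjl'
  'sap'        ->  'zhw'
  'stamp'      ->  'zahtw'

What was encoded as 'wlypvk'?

It's a constant shift of +7 (ROT7).
Decoding wlypvk: w−7=p, l−7=e, y−7=r, p−7=i, v−7=o, k−7=d.

period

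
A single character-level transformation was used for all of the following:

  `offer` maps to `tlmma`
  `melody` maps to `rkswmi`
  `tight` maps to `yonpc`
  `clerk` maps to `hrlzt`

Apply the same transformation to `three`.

ynymn

Each letter shifts forward by (position + 5), i.e. 5, 6, 7, … — the shift grows by one for each successive letter.
For three: t+5=y, h+6=n, r+7=y, e+8=m, e+9=n.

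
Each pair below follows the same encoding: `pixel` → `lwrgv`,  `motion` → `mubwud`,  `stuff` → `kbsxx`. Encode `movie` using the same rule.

p(15)→l(11) and i(8)→w(22) fit y≡17x+16 (mod 26); the inverse of 17 mod 26 is 23. Each letter's alphabet position (a=0..z=25) is mapped through 17·x+16 mod 26 — an affine cipher.
For movie: m(12)→17·12+16≡12=m; o(14)→17·14+16≡20=u; v(21)→17·21+16≡9=j; i(8)→17·8+16≡22=w; e(4)→17·4+16≡6=g (all mod 26).

mujwg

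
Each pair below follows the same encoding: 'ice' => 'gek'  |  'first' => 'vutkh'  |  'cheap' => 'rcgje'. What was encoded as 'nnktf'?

drill

The output letters match the input read backwards, each shifted +2: ice reversed is eci. Two steps: reverse the string, then apply a Caesar shift of +2.
Reversing it on nnktf: shift back: n−2=l, n−2=l, k−2=i, t−2=r, f−2=d → llird; then reverse → drill.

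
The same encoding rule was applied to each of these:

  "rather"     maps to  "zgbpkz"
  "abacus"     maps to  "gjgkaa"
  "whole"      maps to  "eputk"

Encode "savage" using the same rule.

agdgok

Two shifts are in play — +6 for a/e/i/o/u, +8 for every other letter.
For savage: s(cons)+8=a, a(vowel)+6=g, v(cons)+8=d, a(vowel)+6=g, g(cons)+8=o, e(vowel)+6=k.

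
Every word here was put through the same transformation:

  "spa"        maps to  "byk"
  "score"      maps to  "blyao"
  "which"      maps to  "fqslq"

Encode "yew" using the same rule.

The shift depends on letter class: consonant s→b is +9, but vowel a→k is +10. Two shifts are in play — +10 for a/e/i/o/u, +9 for every other letter.
Applying it to yew: y(cons)+9=h, e(vowel)+10=o, w(cons)+9=f.

hof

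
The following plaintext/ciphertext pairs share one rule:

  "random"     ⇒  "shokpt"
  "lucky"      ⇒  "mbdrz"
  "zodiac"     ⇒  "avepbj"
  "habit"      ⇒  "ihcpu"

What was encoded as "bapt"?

Shifts by position in random: pos 0: r→s (+1), pos 1: a→h (+7), pos 2: n→o (+1), pos 3: d→k (+7) — repeating every 2. The shifts repeat in a cycle of length 2: positions 0,1,… shift by +1, +7, then the pattern repeats.
Decoding bapt: b−1=a, a−7=t, p−1=o, t−7=m.

atom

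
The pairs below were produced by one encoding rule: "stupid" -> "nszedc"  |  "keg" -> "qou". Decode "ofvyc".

The output letters match the input read backwards, each shifted +10: stupid reversed is diputs. The word is reversed, then every letter is shifted forward by 10.
Decoding ofvyc: shift back: o−10=e, f−10=v, v−10=l, y−10=o, c−10=s → evlos; then reverse → solve.

solve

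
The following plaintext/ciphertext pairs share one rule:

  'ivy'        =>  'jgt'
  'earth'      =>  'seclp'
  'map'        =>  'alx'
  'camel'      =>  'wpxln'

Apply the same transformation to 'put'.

The output letters match the input read backwards, each shifted +11: ivy reversed is yvi. Two steps: reverse the string, then apply a Caesar shift of +11.
On put: reverse → tup; then shift: t+11=e, u+11=f, p+11=a.

efa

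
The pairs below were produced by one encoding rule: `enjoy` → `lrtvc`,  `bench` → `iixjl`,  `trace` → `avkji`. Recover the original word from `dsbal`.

Shifts by position in enjoy: pos 0: e→l (+7), pos 1: n→r (+4), pos 2: j→t (+10), pos 3: o→v (+7), pos 4: y→c (+4) — repeating every 3. A repeating key of period 3 is used — shifts +7, +4, +10 over and over.
Undoing it on dsbal: d−7=w, s−4=o, b−10=r, a−7=t, l−4=h.

worth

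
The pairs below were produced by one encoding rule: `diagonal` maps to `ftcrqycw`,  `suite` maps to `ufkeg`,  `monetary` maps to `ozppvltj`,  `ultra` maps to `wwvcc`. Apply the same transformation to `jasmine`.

lluxkyg

A repeating key of period 2 is used — shifts +2, +11 over and over.
Applying it to jasmine: j+2=l, a+11=l, s+2=u, m+11=x, i+2=k, n+11=y, e+2=g.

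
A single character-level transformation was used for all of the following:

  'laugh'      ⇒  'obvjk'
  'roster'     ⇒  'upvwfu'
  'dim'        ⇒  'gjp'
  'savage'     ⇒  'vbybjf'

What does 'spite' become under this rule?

The shift depends on letter class: consonant l→o is +3, but vowel a→b is +1. Vowels shift forward by 1 and consonants shift forward by 3.
Applying it to spite: s(cons)+3=v, p(cons)+3=s, i(vowel)+1=j, t(cons)+3=w, e(vowel)+1=f.

vsjwf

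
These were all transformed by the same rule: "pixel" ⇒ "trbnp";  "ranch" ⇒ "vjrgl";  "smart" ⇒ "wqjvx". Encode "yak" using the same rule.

cjo

Two shifts are in play — +9 for a/e/i/o/u, +4 for every other letter.
Applying it to yak: y(cons)+4=c, a(vowel)+9=j, k(cons)+4=o.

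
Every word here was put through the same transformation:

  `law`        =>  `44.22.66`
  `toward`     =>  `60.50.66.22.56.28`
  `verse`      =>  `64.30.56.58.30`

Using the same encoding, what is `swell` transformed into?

58.66.30.44.44

With a=1..z=26, the number is 2·pos + 20.
On swell: s=19→58, w=23→66, e=5→30, l=12→44, l=12→44.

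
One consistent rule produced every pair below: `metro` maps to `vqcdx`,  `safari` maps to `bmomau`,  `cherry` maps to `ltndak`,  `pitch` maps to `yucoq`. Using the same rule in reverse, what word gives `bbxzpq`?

Shifts by position in metro: pos 0: m→v (+9), pos 1: e→q (+12), pos 2: t→c (+9), pos 3: r→d (+12) — repeating every 2. It's a Vigenère-style cipher with numeric key [9,12]: position i shifts by key[i mod 2].
Decoding bbxzpq: b−9=s, b−12=p, x−9=o, z−12=n, p−9=g, q−12=e.

sponge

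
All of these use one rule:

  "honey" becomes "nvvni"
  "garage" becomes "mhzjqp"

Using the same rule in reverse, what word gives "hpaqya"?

In honey: h→n is +6, o→v is +7, n→v is +8, e→n is +9 — the shift increases by 1 each position. The shift increases by 1 at each position, starting from +6: 6, 7, 8, ….
Decoding hpaqya: h−6=b, p−7=i, a−8=s, q−9=h, y−10=o, a−11=p.

bishop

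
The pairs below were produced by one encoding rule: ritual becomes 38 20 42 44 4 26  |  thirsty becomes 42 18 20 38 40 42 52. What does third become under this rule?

42 18 20 38 10

r(#18)→38 and i(#9)→20: differences scale by 2, so n = 2·pos + 2. With a=1..z=26, the number is 2·pos + 2.
Applying it to third: t=20→42, h=8→18, i=9→20, r=18→38, d=4→10.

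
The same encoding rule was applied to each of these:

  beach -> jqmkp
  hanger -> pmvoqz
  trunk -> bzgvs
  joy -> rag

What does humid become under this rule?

pguul

The shift depends on letter class: consonant b→j is +8, but vowel e→q is +12. Vowels shift forward by 12 and consonants shift forward by 8.
On humid: h(cons)+8=p, u(vowel)+12=g, m(cons)+8=u, i(vowel)+12=u, d(cons)+8=l.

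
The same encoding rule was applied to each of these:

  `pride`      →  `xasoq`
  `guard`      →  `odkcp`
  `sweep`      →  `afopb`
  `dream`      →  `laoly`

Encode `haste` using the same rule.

Each letter shifts forward by (position + 8), i.e. 8, 9, 10, … — the shift grows by one for each successive letter.
For haste: h+8=p, a+9=j, s+10=c, t+11=e, e+12=q.

pjceq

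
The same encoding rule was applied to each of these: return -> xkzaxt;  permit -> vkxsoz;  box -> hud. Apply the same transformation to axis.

Compare letters: r→x is +6, e→k is +6, t→z is +6 — a constant shift. This is a Caesar cipher with shift 6.
On axis: a+6=g, x+6=d, i+6=o, s+6=y.

gdoy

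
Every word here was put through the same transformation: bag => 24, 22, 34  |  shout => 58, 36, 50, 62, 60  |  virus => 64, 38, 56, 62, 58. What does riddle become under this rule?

b(#2)→24 and a(#1)→22: differences scale by 2, so n = 2·pos + 20. Each letter becomes 2×(its alphabet position, a=1..z=26) + 20.
On riddle: r=18→56, i=9→38, d=4→28, d=4→28, l=12→44, e=5→30.

56, 38, 28, 28, 44, 30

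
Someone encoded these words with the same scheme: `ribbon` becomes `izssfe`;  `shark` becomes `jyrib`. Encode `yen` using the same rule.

Compare letters: r→i is +17, i→z is +17, b→s is +17 — a constant shift. This is a Caesar cipher with shift 17.
Applying it to yen: y+17=p, e+17=v, n+17=e.

pve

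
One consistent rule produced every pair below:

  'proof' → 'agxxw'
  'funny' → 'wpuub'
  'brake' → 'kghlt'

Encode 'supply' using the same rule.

p(15)→a(0) and r(17)→g(6) fit y≡3x+7 (mod 26); the inverse of 3 mod 26 is 9. Treating letters as 0–25, the rule is x ↦ 3x + 7 (mod 26).
Applying it to supply: s(18)→3·18+7≡9=j; u(20)→3·20+7≡15=p; p(15)→3·15+7≡0=a; p(15)→3·15+7≡0=a; l(11)→3·11+7≡14=o; y(24)→3·24+7≡1=b (all mod 26).

jpaaob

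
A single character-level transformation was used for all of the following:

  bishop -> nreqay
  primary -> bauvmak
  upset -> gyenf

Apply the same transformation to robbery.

dxnkqak

Shifts by position in bishop: pos 0: b→n (+12), pos 1: i→r (+9), pos 2: s→e (+12), pos 3: h→q (+9) — repeating every 2. A repeating key of period 2 is used — shifts +12, +9 over and over.
Applying it to robbery: r+12=d, o+9=x, b+12=n, b+9=k, e+12=q, r+9=a, y+12=k.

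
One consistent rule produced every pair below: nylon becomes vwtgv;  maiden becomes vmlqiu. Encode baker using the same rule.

The output letters match the input read backwards, each shifted +8: nylon reversed is nolyn. Read the word backwards and shift each letter +8.
For baker: reverse → rekab; then shift: r+8=z, e+8=m, k+8=s, a+8=i, b+8=j.

zmsij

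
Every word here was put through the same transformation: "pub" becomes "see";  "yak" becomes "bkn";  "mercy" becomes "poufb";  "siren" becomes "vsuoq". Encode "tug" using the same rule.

Vowels shift forward by 10 and consonants shift forward by 3.
On tug: t(cons)+3=w, u(vowel)+10=e, g(cons)+3=j.

wej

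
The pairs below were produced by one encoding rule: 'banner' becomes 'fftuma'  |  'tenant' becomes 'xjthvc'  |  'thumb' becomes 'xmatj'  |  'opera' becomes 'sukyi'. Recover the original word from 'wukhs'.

speak

The shift increases by 1 at each position, starting from +4: 4, 5, 6, ….
Decoding wukhs: w−4=s, u−5=p, k−6=e, h−7=a, s−8=k.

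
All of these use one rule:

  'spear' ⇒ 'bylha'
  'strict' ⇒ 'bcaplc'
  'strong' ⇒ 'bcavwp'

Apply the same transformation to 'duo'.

mbv

The shift depends on letter class: consonant s→b is +9, but vowel e→l is +7. Vowels shift forward by 7 and consonants shift forward by 9.
For duo: d(cons)+9=m, u(vowel)+7=b, o(vowel)+7=v.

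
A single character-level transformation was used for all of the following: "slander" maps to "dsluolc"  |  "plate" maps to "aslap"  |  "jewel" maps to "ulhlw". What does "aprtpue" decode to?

pigment

Shifts by position in slander: pos 0: s→d (+11), pos 1: l→s (+7), pos 2: a→l (+11), pos 3: n→u (+7) — repeating every 2. It's a Vigenère-style cipher with numeric key [11,7]: position i shifts by key[i mod 2].
Undoing it on aprtpue: a−11=p, p−7=i, r−11=g, t−7=m, p−11=e, u−7=n, e−11=t.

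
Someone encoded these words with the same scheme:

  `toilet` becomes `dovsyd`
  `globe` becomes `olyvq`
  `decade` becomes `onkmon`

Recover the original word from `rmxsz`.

The output letters match the input read backwards, each shifted +10: toilet reversed is teliot. The word is reversed, then every letter is shifted forward by 10.
Reversing it on rmxsz: shift back: r−10=h, m−10=c, x−10=n, s−10=i, z−10=p → hcnip; then reverse → pinch.

pinch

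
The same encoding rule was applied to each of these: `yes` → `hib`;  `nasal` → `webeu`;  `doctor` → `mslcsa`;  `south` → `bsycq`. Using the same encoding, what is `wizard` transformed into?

fmieam

The shift depends on letter class: consonant y→h is +9, but vowel e→i is +4. Two shifts are in play — +4 for a/e/i/o/u, +9 for every other letter.
On wizard: w(cons)+9=f, i(vowel)+4=m, z(cons)+9=i, a(vowel)+4=e, r(cons)+9=a, d(cons)+9=m.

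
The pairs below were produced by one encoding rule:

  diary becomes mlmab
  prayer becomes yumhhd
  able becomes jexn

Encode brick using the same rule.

A repeating key of period 3 is used — shifts +9, +3, +12 over and over.
For brick: b+9=k, r+3=u, i+12=u, c+9=l, k+3=n.

kuuln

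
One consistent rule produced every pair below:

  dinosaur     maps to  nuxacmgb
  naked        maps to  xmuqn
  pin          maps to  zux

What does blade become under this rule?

Vowels shift forward by 12 and consonants shift forward by 10.
Applying it to blade: b(cons)+10=l, l(cons)+10=v, a(vowel)+12=m, d(cons)+10=n, e(vowel)+12=q.

lvmnq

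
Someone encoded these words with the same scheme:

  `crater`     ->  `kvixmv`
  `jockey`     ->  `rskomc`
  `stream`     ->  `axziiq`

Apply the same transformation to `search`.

Shifts by position in crater: pos 0: c→k (+8), pos 1: r→v (+4), pos 2: a→i (+8), pos 3: t→x (+4) — repeating every 2. A repeating key of period 2 is used — shifts +8, +4 over and over.
On search: s+8=a, e+4=i, a+8=i, r+4=v, c+8=k, h+4=l.

aiivkl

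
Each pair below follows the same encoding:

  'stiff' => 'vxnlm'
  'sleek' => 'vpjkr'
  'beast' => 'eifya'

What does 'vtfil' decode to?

space

In stiff: s→v is +3, t→x is +4, i→n is +5, f→l is +6 — the shift increases by 1 each position. Letter i (0-indexed) is shifted by i+3, so successive shifts are 3, 4, 5, ….
Undoing it on vtfil: v−3=s, t−4=p, f−5=a, i−6=c, l−7=e.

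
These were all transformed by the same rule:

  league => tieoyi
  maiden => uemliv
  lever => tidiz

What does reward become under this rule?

The shift depends on letter class: consonant l→t is +8, but vowel e→i is +4. The rule splits by letter class: vowels +4, consonants +8.
Applying it to reward: r(cons)+8=z, e(vowel)+4=i, w(cons)+8=e, a(vowel)+4=e, r(cons)+8=z, d(cons)+8=l.

zieezl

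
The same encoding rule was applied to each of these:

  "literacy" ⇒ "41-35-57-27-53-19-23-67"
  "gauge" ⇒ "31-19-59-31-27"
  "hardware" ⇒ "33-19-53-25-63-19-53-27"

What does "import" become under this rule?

l(#12)→41 and i(#9)→35: differences scale by 2, so n = 2·pos + 17. The formula is n = 2×(alphabet index, a=1) + 17.
For import: i=9→35, m=13→43, p=16→49, o=15→47, r=18→53, t=20→57.

35-43-49-47-53-57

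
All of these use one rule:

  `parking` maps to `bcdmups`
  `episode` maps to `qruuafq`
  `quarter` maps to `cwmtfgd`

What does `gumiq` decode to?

usage

Shifts by position in parking: pos 0: p→b (+12), pos 1: a→c (+2), pos 2: r→d (+12), pos 3: k→m (+2) — repeating every 2. The shifts repeat in a cycle of length 2: positions 0,1,… shift by +12, +2, then the pattern repeats.
Decoding gumiq: g−12=u, u−2=s, m−12=a, i−2=g, q−12=e.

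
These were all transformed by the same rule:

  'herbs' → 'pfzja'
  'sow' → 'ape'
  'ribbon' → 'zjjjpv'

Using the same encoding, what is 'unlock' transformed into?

The shift depends on letter class: consonant h→p is +8, but vowel e→f is +1. Two shifts are in play — +1 for a/e/i/o/u, +8 for every other letter.
On unlock: u(vowel)+1=v, n(cons)+8=v, l(cons)+8=t, o(vowel)+1=p, c(cons)+8=k, k(cons)+8=s.

vvtpks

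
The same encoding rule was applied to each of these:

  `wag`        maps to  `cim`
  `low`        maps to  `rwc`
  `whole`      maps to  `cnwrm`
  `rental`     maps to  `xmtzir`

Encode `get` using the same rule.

mmz

Vowels shift forward by 8 and consonants shift forward by 6.
For get: g(cons)+6=m, e(vowel)+8=m, t(cons)+6=z.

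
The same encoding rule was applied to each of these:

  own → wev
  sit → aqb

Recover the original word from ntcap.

flush

Compare letters: o→w is +8, w→e is +8, n→v is +8 — a constant shift. It's a constant shift of +8 (ROT8).
Reversing it on ntcap: n−8=f, t−8=l, c−8=u, a−8=s, p−8=h.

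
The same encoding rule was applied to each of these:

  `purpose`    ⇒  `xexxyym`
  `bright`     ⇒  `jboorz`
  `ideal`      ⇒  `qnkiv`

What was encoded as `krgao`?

chase

Shifts by position in purpose: pos 0: p→x (+8), pos 1: u→e (+10), pos 2: r→x (+6), pos 3: p→x (+8), pos 4: o→y (+10), pos 5: s→y (+6) — repeating every 3. A repeating key of period 3 is used — shifts +8, +10, +6 over and over.
Decoding krgao: k−8=c, r−10=h, g−6=a, a−8=s, o−10=e.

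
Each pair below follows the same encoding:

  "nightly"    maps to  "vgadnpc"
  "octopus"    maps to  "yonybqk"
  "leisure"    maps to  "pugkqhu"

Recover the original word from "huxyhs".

This is an affine cipher: with a=0,…,z=25, each position x becomes (3x+8) mod 26.
Decoding huxyhs: h(7)→9·(7−8)≡17=r; u(20)→9·(20−8)≡4=e; x(23)→9·(23−8)≡5=f; y(24)→9·(24−8)≡14=o; h(7)→9·(7−8)≡17=r; s(18)→9·(18−8)≡12=m (all mod 26).

reform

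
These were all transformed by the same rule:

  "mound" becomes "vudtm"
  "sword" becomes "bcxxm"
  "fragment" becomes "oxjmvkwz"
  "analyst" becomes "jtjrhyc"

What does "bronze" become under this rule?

kxxtik

It's a Vigenère-style cipher with numeric key [9,6]: position i shifts by key[i mod 2].
On bronze: b+9=k, r+6=x, o+9=x, n+6=t, z+9=i, e+6=k.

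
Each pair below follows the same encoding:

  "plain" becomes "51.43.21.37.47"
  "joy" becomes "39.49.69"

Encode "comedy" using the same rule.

25.49.45.29.27.69

p(#16)→51 and l(#12)→43: differences scale by 2, so n = 2·pos + 19. Each letter becomes 2×(its alphabet position, a=1..z=26) + 19.
Applying it to comedy: c=3→25, o=15→49, m=13→45, e=5→29, d=4→27, y=25→69.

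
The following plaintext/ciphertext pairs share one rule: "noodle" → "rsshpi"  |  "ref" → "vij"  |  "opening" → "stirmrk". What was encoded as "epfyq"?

album

Compare letters: n→r is +4, o→s is +4, o→s is +4 — a constant shift. Every letter moves 4 places later in the alphabet, wrapping around z→a.
Decoding epfyq: e−4=a, p−4=l, f−4=b, y−4=u, q−4=m.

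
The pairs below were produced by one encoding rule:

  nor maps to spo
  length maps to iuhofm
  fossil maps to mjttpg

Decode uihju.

The word is reversed, then every letter is shifted forward by 1.
Decoding uihju: shift back: u−1=t, i−1=h, h−1=g, j−1=i, u−1=t → thgit; then reverse → tight.

tight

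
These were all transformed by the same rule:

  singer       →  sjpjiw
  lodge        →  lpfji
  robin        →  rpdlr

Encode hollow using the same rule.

hpnosb

In singer: s→s is +0, i→j is +1, n→p is +2, g→j is +3 — the shift increases by 1 each position. Each letter shifts forward by its position index (0, 1, 2, …) — the shift grows by one for each successive letter.
Applying it to hollow: h+0=h, o+1=p, l+2=n, l+3=o, o+4=s, w+5=b.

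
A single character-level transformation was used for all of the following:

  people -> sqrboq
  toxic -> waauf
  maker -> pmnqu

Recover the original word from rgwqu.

outer

Shifts by position in people: pos 0: p→s (+3), pos 1: e→q (+12), pos 2: o→r (+3), pos 3: p→b (+12) — repeating every 2. A repeating key of period 2 is used — shifts +3, +12 over and over.
Decoding rgwqu: r−3=o, g−12=u, w−3=t, q−12=e, u−3=r.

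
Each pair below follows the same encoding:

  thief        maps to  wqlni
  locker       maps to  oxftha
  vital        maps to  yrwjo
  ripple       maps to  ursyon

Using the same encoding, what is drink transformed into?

A repeating key of period 2 is used — shifts +3, +9 over and over.
Applying it to drink: d+3=g, r+9=a, i+3=l, n+9=w, k+3=n.

galwn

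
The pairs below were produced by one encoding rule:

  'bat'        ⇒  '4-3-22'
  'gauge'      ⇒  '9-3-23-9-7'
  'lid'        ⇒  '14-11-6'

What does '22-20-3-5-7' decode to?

trace

b is letter #2 and maps to 4: an offset of 2. The number is (letter's place in the alphabet, a=1) + 2.
Undoing it on 22-20-3-5-7: 22→(22−2)÷1=20=t, 20→(20−2)÷1=18=r, 3→(3−2)÷1=1=a, 5→(5−2)÷1=3=c, 7→(7−2)÷1=5=e.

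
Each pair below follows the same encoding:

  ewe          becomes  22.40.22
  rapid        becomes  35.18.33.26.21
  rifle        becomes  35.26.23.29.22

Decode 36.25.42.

shy

e is letter #5 and maps to 22: an offset of 17. Letters become their 1-based position plus 17 (so a→18, b→19, …).
Decoding 36.25.42: 36→(36−17)÷1=19=s, 25→(25−17)÷1=8=h, 42→(42−17)÷1=25=y.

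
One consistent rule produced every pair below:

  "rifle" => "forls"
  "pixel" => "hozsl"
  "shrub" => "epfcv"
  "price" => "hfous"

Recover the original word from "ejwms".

snake

r(17)→f(5) and i(8)→o(14) fit y≡25x+22 (mod 26); the inverse of 25 mod 26 is 25. Each letter's alphabet position (a=0..z=25) is mapped through 25·x+22 mod 26 — an affine cipher.
Reversing it on ejwms: e(4)→25·(4−22)≡18=s; j(9)→25·(9−22)≡13=n; w(22)→25·(22−22)≡0=a; m(12)→25·(12−22)≡10=k; s(18)→25·(18−22)≡4=e (all mod 26).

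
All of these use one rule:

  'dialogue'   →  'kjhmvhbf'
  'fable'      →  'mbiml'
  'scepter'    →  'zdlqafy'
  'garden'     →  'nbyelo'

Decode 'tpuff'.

money

A repeating key of period 2 is used — shifts +7, +1 over and over.
Decoding tpuff: t−7=m, p−1=o, u−7=n, f−1=e, f−7=y.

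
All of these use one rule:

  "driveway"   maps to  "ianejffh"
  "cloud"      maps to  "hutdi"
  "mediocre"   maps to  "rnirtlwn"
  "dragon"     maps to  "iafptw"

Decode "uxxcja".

poster

The shifts repeat in a cycle of length 2: positions 0,1,… shift by +5, +9, then the pattern repeats.
Decoding uxxcja: u−5=p, x−9=o, x−5=s, c−9=t, j−5=e, a−9=r.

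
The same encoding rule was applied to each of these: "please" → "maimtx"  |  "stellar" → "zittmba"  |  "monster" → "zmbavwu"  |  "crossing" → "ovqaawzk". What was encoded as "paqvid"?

The output letters match the input read backwards, each shifted +8: please reversed is esaelp. Two steps: reverse the string, then apply a Caesar shift of +8.
Undoing it on paqvid: shift back: p−8=h, a−8=s, q−8=i, v−8=n, i−8=a, d−8=v → hsinav; then reverse → vanish.

vanish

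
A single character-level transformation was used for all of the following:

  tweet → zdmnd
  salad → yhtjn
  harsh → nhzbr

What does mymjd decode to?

In tweet: t→z is +6, w→d is +7, e→m is +8, e→n is +9 — the shift increases by 1 each position. Each letter shifts forward by (position + 6), i.e. 6, 7, 8, … — the shift grows by one for each successive letter.
Reversing it on mymjd: m−6=g, y−7=r, m−8=e, j−9=a, d−10=t.

great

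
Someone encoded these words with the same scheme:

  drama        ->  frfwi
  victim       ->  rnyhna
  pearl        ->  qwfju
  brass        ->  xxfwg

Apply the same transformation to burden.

The output letters match the input read backwards, each shifted +5: drama reversed is amard. Read the word backwards and shift each letter +5.
For burden: reverse → nedrub; then shift: n+5=s, e+5=j, d+5=i, r+5=w, u+5=z, b+5=g.

sjiwzg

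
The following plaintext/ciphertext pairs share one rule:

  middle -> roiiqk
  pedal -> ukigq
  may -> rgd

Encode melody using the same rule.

The shift depends on letter class: consonant m→r is +5, but vowel i→o is +6. Vowels shift forward by 6 and consonants shift forward by 5.
On melody: m(cons)+5=r, e(vowel)+6=k, l(cons)+5=q, o(vowel)+6=u, d(cons)+5=i, y(cons)+5=d.

rkquid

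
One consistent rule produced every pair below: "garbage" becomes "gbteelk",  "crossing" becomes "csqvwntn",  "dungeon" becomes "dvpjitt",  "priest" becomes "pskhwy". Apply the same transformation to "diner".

The shift increases by 1 at each position, starting from +0: 0, 1, 2, ….
Applying it to diner: d+0=d, i+1=j, n+2=p, e+3=h, r+4=v.

djphv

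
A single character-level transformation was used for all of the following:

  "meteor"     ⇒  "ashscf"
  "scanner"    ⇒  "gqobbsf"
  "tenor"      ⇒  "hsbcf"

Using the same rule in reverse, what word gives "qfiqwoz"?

crucial

This is a Caesar cipher with shift 14.
Reversing it on qfiqwoz: q−14=c, f−14=r, i−14=u, q−14=c, w−14=i, o−14=a, z−14=l.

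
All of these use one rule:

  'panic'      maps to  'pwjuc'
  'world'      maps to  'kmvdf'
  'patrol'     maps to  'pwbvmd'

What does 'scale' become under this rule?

ycwdi

p(15)→p(15) and a(0)→w(22) fit y≡3x+22 (mod 26); the inverse of 3 mod 26 is 9. Each letter's alphabet position (a=0..z=25) is mapped through 3·x+22 mod 26 — an affine cipher.
For scale: s(18)→3·18+22≡24=y; c(2)→3·2+22≡2=c; a(0)→3·0+22≡22=w; l(11)→3·11+22≡3=d; e(4)→3·4+22≡8=i (all mod 26).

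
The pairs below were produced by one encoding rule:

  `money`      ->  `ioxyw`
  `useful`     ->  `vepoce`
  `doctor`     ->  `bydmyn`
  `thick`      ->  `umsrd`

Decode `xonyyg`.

The output letters match the input read backwards, each shifted +10: money reversed is yenom. Read the word backwards and shift each letter +10.
Reversing it on xonyyg: shift back: x−10=n, o−10=e, n−10=d, y−10=o, y−10=o, g−10=w → nedoow; then reverse → wooden.

wooden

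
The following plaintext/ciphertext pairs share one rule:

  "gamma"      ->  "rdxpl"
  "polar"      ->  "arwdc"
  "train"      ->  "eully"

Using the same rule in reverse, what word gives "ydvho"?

naked

It's a Vigenère-style cipher with numeric key [11,3]: position i shifts by key[i mod 2].
Reversing it on ydvho: y−11=n, d−3=a, v−11=k, h−3=e, o−11=d.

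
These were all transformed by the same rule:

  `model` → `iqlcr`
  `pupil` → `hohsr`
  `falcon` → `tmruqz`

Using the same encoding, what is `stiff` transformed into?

m(12)→i(8) and o(14)→q(16) fit y≡17x+12 (mod 26); the inverse of 17 mod 26 is 23. Each letter's alphabet position (a=0..z=25) is mapped through 17·x+12 mod 26 — an affine cipher.
On stiff: s(18)→17·18+12≡6=g; t(19)→17·19+12≡23=x; i(8)→17·8+12≡18=s; f(5)→17·5+12≡19=t; f(5)→17·5+12≡19=t (all mod 26).

gxstt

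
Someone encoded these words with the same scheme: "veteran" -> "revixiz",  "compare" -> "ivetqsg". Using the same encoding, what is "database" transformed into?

iwefexeh

The output letters match the input read backwards, each shifted +4: veteran reversed is naretev. Two steps: reverse the string, then apply a Caesar shift of +4.
Applying it to database: reverse → esabatad; then shift: e+4=i, s+4=w, a+4=e, b+4=f, a+4=e, t+4=x, a+4=e, d+4=h.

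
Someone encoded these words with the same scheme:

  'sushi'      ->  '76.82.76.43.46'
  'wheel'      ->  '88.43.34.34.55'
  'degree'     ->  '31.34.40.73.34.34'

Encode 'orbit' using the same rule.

64.73.25.46.79

s(#19)→76 and u(#21)→82: differences scale by 3, so n = 3·pos + 19. The formula is n = 3×(alphabet index, a=1) + 19.
On orbit: o=15→64, r=18→73, b=2→25, i=9→46, t=20→79.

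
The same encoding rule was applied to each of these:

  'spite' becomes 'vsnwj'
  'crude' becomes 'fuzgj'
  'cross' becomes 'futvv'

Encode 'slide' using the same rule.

vongj

The shift depends on letter class: consonant s→v is +3, but vowel i→n is +5. The rule splits by letter class: vowels +5, consonants +3.
Applying it to slide: s(cons)+3=v, l(cons)+3=o, i(vowel)+5=n, d(cons)+3=g, e(vowel)+5=j.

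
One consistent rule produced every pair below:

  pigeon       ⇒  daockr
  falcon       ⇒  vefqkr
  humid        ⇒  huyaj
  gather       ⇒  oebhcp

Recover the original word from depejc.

parade

Each letter's alphabet position (a=0..z=25) is mapped through 19·x+4 mod 26 — an affine cipher.
Decoding depejc: d(3)→11·(3−4)≡15=p; e(4)→11·(4−4)≡0=a; p(15)→11·(15−4)≡17=r; e(4)→11·(4−4)≡0=a; j(9)→11·(9−4)≡3=d; c(2)→11·(2−4)≡4=e (all mod 26).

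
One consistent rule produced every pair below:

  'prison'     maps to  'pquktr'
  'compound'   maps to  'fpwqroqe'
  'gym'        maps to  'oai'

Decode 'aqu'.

The output letters match the input read backwards, each shifted +2: prison reversed is nosirp. Two steps: reverse the string, then apply a Caesar shift of +2.
Reversing it on aqu: shift back: a−2=y, q−2=o, u−2=s → yos; then reverse → soy.

soy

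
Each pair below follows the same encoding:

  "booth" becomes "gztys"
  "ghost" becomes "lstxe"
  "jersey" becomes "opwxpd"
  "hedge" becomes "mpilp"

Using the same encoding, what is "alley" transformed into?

fwqjj

Shifts by position in booth: pos 0: b→g (+5), pos 1: o→z (+11), pos 2: o→t (+5), pos 3: t→y (+5), pos 4: h→s (+11) — repeating every 3. A repeating key of period 3 is used — shifts +5, +11, +5 over and over.
For alley: a+5=f, l+11=w, l+5=q, e+5=j, y+11=j.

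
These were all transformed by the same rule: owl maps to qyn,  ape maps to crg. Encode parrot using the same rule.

Compare letters: o→q is +2, w→y is +2, l→n is +2 — a constant shift. Every letter moves 2 places later in the alphabet, wrapping around z→a.
On parrot: p+2=r, a+2=c, r+2=t, r+2=t, o+2=q, t+2=v.

rcttqv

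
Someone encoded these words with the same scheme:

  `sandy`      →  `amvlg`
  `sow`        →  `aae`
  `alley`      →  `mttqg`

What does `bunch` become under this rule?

jgvkp

The shift depends on letter class: consonant s→a is +8, but vowel a→m is +12. The rule splits by letter class: vowels +12, consonants +8.
For bunch: b(cons)+8=j, u(vowel)+12=g, n(cons)+8=v, c(cons)+8=k, h(cons)+8=p.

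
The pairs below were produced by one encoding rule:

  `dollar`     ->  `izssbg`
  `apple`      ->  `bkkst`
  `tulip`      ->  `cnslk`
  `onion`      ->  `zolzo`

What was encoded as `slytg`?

liver

d(3)→i(8) and o(14)→z(25) fit y≡11x+1 (mod 26); the inverse of 11 mod 26 is 19. This is an affine cipher: with a=0,…,z=25, each position x becomes (11x+1) mod 26.
Reversing it on slytg: s(18)→19·(18−1)≡11=l; l(11)→19·(11−1)≡8=i; y(24)→19·(24−1)≡21=v; t(19)→19·(19−1)≡4=e; g(6)→19·(6−1)≡17=r (all mod 26).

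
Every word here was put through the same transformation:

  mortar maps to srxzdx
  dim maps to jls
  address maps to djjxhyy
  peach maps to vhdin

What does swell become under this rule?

ychrr

The shift depends on letter class: consonant m→s is +6, but vowel o→r is +3. Two shifts are in play — +3 for a/e/i/o/u, +6 for every other letter.
For swell: s(cons)+6=y, w(cons)+6=c, e(vowel)+3=h, l(cons)+6=r, l(cons)+6=r.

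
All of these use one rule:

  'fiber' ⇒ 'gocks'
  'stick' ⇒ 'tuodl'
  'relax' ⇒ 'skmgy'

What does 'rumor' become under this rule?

Two shifts are in play — +6 for a/e/i/o/u, +1 for every other letter.
Applying it to rumor: r(cons)+1=s, u(vowel)+6=a, m(cons)+1=n, o(vowel)+6=u, r(cons)+1=s.

sanus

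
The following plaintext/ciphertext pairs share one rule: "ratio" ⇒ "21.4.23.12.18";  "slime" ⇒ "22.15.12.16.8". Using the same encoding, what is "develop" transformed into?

r is letter #18 and maps to 21: an offset of 3. Letters become their 1-based position plus 3 (so a→4, b→5, …).
For develop: d=4→7, e=5→8, v=22→25, e=5→8, l=12→15, o=15→18, p=16→19.

7.8.25.8.15.18.19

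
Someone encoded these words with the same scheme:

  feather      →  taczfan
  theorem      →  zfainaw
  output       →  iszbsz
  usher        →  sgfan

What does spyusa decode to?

f(5)→t(19) and e(4)→a(0) fit y≡19x+2 (mod 26); the inverse of 19 mod 26 is 11. Treating letters as 0–25, the rule is x ↦ 19x + 2 (mod 26).
Reversing it on spyusa: s(18)→11·(18−2)≡20=u; p(15)→11·(15−2)≡13=n; y(24)→11·(24−2)≡8=i; u(20)→11·(20−2)≡16=q; s(18)→11·(18−2)≡20=u; a(0)→11·(0−2)≡4=e (all mod 26).

unique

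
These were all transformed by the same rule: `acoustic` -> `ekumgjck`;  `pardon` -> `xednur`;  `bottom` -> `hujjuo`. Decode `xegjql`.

pastel

Each letter's alphabet position (a=0..z=25) is mapped through 3·x+4 mod 26 — an affine cipher.
Decoding xegjql: x(23)→9·(23−4)≡15=p; e(4)→9·(4−4)≡0=a; g(6)→9·(6−4)≡18=s; j(9)→9·(9−4)≡19=t; q(16)→9·(16−4)≡4=e; l(11)→9·(11−4)≡11=l (all mod 26).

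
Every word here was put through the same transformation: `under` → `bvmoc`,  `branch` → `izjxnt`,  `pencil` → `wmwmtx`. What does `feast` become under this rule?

In under: u→b is +7, n→v is +8, d→m is +9, e→o is +10 — the shift increases by 1 each position. Letter i (0-indexed) is shifted by i+7, so successive shifts are 7, 8, 9, ….
On feast: f+7=m, e+8=m, a+9=j, s+10=c, t+11=e.

mmjce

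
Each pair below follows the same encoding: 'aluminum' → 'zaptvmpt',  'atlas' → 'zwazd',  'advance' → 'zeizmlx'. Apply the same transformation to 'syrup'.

a(0)→z(25) and l(11)→a(0) fit y≡19x+25 (mod 26); the inverse of 19 mod 26 is 11. Treating letters as 0–25, the rule is x ↦ 19x + 25 (mod 26).
For syrup: s(18)→19·18+25≡3=d; y(24)→19·24+25≡13=n; r(17)→19·17+25≡10=k; u(20)→19·20+25≡15=p; p(15)→19·15+25≡24=y (all mod 26).

dnkpy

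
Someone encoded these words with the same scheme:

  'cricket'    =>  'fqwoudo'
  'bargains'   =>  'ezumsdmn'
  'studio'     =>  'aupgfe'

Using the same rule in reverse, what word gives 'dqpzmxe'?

slander

The output letters match the input read backwards, each shifted +12: cricket reversed is tekcirc. Two steps: reverse the string, then apply a Caesar shift of +12.
Undoing it on dqpzmxe: shift back: d−12=r, q−12=e, p−12=d, z−12=n, m−12=a, x−12=l, e−12=s → rednals; then reverse → slander.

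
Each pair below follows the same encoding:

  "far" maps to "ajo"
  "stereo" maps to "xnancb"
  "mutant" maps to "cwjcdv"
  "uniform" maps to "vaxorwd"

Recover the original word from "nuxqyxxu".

loophole

The output letters match the input read backwards, each shifted +9: far reversed is raf. The word is reversed, then every letter is shifted forward by 9.
Reversing it on nuxqyxxu: shift back: n−9=e, u−9=l, x−9=o, q−9=h, y−9=p, x−9=o, x−9=o, u−9=l → elohpool; then reverse → loophole.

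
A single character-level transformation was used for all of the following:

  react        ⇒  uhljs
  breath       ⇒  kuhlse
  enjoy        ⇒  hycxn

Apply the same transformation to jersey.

Treating letters as 0–25, the rule is x ↦ 25x + 11 (mod 26).
Applying it to jersey: j(9)→25·9+11≡2=c; e(4)→25·4+11≡7=h; r(17)→25·17+11≡20=u; s(18)→25·18+11≡19=t; e(4)→25·4+11≡7=h; y(24)→25·24+11≡13=n (all mod 26).

chuthn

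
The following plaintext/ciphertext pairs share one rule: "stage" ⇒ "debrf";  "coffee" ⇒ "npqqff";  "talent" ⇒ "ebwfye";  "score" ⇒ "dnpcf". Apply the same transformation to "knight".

vyjrse

Two shifts are in play — +1 for a/e/i/o/u, +11 for every other letter.
Applying it to knight: k(cons)+11=v, n(cons)+11=y, i(vowel)+1=j, g(cons)+11=r, h(cons)+11=s, t(cons)+11=e.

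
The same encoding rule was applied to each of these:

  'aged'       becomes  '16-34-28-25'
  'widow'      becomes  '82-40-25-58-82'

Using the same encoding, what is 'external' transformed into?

28-85-73-28-67-55-16-49

a(#1)→16 and g(#7)→34: differences scale by 3, so n = 3·pos + 13. With a=1..z=26, the number is 3·pos + 13.
Applying it to external: e=5→28, x=24→85, t=20→73, e=5→28, r=18→67, n=14→55, a=1→16, l=12→49.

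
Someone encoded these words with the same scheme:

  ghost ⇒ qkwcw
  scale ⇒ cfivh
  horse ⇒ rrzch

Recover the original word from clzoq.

siren

The shifts repeat in a cycle of length 3: positions 0,1,… shift by +10, +3, +8, then the pattern repeats.
Decoding clzoq: c−10=s, l−3=i, z−8=r, o−10=e, q−3=n.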